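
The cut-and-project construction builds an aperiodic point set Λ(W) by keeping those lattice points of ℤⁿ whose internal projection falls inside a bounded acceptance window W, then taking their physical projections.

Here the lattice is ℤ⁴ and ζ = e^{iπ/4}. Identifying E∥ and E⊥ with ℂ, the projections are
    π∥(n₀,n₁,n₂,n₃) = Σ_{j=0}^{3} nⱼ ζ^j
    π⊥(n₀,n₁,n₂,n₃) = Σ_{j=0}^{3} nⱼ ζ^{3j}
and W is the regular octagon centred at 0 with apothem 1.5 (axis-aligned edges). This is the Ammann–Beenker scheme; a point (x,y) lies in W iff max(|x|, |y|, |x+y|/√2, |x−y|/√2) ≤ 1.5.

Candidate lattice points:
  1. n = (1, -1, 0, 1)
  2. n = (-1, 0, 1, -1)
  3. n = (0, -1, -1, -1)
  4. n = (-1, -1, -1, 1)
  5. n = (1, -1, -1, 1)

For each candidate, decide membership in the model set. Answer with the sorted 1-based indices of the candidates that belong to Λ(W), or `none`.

With ζ = e^{iπ/4} the internal vectors are ζ^0,ζ^3,ζ^6,ζ^9.
#1 (1, -1, 0, 1): internal (2.41421, 0.00000); octagon support 2.41421 vs apothem 1.5 → ∉ W
#2 (-1, 0, 1, -1): internal (-1.70711, -1.70711); octagon support 2.41421 vs apothem 1.5 → ∉ W
#3 (0, -1, -1, -1): internal (0.00000, -0.41421); octagon support 0.41421 vs apothem 1.5 → ∈ W
#4 (-1, -1, -1, 1): internal (0.41421, 1.00000); octagon support 1.00000 vs apothem 1.5 → ∈ W
#5 (1, -1, -1, 1): internal (2.41421, 1.00000); octagon support 2.41421 vs apothem 1.5 → ∉ W

3, 4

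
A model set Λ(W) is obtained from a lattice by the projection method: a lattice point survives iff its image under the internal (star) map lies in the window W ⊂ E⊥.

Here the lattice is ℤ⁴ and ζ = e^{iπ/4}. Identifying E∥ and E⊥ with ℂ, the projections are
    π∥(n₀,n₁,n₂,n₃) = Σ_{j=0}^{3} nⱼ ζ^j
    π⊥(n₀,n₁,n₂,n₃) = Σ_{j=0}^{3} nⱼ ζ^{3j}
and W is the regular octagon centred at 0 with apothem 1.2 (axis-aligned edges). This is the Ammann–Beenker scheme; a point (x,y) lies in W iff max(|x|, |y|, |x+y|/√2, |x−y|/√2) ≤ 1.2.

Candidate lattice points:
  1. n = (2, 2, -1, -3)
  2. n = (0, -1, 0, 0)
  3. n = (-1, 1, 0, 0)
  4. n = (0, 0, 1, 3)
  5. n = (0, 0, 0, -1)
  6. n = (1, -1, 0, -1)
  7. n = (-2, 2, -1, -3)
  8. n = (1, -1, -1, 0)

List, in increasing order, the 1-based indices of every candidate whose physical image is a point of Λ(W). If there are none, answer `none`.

Internal map: ζ^{3j} for j=0..3 gives (1,0), (−√2/2,√2/2), (0,−1), (√2/2,√2/2).
#1 (2, 2, -1, -3): internal (-1.53553, 0.29289); octagon support 1.53553 vs apothem 1.2 → ∉ W
#2 (0, -1, 0, 0): internal (0.70711, -0.70711); octagon support 1.00000 vs apothem 1.2 → ∈ W
#3 (-1, 1, 0, 0): internal (-1.70711, 0.70711); octagon support 1.70711 vs apothem 1.2 → ∉ W
#4 (0, 0, 1, 3): internal (2.12132, 1.12132); octagon support 2.29289 vs apothem 1.2 → ∉ W
#5 (0, 0, 0, -1): internal (-0.70711, -0.70711); octagon support 1.00000 vs apothem 1.2 → ∈ W
#6 (1, -1, 0, -1): internal (1.00000, -1.41421); octagon support 1.70711 vs apothem 1.2 → ∉ W
#7 (-2, 2, -1, -3): internal (-5.53553, 0.29289); octagon support 5.53553 vs apothem 1.2 → ∉ W
#8 (1, -1, -1, 0): internal (1.70711, 0.29289); octagon support 1.70711 vs apothem 1.2 → ∉ W

2, 5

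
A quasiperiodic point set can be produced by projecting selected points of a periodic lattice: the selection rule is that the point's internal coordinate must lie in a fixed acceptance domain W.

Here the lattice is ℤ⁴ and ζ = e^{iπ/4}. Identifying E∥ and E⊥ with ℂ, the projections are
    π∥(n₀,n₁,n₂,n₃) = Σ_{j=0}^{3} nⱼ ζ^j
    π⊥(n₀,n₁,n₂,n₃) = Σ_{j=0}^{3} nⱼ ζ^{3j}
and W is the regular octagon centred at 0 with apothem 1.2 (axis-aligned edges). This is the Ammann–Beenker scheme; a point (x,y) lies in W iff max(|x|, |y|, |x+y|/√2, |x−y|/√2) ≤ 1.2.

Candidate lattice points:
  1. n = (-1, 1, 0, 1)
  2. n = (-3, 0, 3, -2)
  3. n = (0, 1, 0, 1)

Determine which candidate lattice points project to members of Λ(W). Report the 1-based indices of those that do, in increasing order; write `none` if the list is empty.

Internal map: ζ^{3j} for j=0..3 gives (1,0), (−√2/2,√2/2), (0,−1), (√2/2,√2/2).
#1 (-1, 1, 0, 1): internal (-1.00000, 1.41421); octagon support 1.70711 vs apothem 1.2 → ∉ W
#2 (-3, 0, 3, -2): internal (-4.41421, -4.41421); octagon support 6.24264 vs apothem 1.2 → ∉ W
#3 (0, 1, 0, 1): internal (0.00000, 1.41421); octagon support 1.41421 vs apothem 1.2 → ∉ W

none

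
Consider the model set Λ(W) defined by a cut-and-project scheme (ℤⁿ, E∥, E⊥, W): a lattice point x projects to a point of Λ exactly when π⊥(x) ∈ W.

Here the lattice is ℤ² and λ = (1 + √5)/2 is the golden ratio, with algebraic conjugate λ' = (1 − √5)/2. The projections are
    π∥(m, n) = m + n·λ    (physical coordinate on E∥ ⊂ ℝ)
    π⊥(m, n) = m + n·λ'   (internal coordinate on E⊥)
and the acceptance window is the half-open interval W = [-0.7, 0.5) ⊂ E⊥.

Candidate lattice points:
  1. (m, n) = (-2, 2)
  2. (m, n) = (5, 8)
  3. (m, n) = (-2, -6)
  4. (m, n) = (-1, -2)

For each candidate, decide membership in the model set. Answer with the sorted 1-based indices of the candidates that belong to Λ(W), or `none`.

2, 4

Compute λ' = (1−√5)/2 = -0.61803, so π⊥(m,n) = m -0.61803·n.
[1] lift (-2,2): star map gives -3.23607; window check -0.7 ≤ -3.23607 < 0.5 is false → out
[2] lift (5,8): star map gives 0.05573; window check -0.7 ≤ 0.05573 < 0.5 is true → IN Λ
[3] lift (-2,-6): star map gives 1.70820; window check -0.7 ≤ 1.70820 < 0.5 is false → out
[4] lift (-1,-2): star map gives 0.23607; window check -0.7 ≤ 0.23607 < 0.5 is true → IN Λ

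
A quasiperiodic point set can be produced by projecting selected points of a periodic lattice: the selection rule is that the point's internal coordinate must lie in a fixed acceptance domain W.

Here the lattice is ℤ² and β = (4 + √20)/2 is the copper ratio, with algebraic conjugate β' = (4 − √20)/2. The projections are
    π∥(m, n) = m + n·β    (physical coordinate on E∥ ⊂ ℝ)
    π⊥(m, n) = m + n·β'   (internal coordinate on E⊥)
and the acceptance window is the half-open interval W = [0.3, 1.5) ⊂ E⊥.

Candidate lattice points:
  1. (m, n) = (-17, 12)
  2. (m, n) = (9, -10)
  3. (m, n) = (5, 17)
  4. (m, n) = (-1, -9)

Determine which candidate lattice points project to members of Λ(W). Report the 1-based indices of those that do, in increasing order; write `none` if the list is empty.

Numerically β ≈ 4.23607 and β' = −1/β ≈ -0.23607.
candidate 1: (m,n)=(-17,12) → π∥ = -17+12·β ≈ 33.83282, π⊥ = -17+12·β' ≈ -19.83282 ∉ [0.3, 1.5) ⇒ out
candidate 2: (m,n)=(9,-10) → π∥ = 9-10·β ≈ -33.36068, π⊥ = 9-10·β' ≈ 11.36068 ∉ [0.3, 1.5) ⇒ out
candidate 3: (m,n)=(5,17) → π∥ = 5+17·β ≈ 77.01316, π⊥ = 5+17·β' ≈ 0.98684 ∈ [0.3, 1.5) ⇒ IN Λ
candidate 4: (m,n)=(-1,-9) → π∥ = -1-9·β ≈ -39.12461, π⊥ = -1-9·β' ≈ 1.12461 ∈ [0.3, 1.5) ⇒ IN Λ

3, 4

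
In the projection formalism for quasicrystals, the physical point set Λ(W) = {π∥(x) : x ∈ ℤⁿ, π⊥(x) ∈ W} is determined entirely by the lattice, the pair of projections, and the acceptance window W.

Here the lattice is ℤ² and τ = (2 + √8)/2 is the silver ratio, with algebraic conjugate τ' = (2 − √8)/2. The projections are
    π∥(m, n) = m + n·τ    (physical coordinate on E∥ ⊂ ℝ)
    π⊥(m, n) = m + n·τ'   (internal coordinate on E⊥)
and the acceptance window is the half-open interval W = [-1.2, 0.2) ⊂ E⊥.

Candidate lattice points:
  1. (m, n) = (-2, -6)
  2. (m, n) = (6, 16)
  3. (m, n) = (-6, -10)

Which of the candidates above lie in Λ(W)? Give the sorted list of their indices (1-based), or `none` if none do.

2

Numerically τ ≈ 2.414214 and τ' = −1/τ ≈ -0.414214.
[1] lift (-2,-6): star map gives 0.485281; window check -1.2 ≤ 0.485281 < 0.2 is false → out
[2] lift (6,16): star map gives -0.627417; window check -1.2 ≤ -0.627417 < 0.2 is true → IN Λ
[3] lift (-6,-10): star map gives -1.857864; window check -1.2 ≤ -1.857864 < 0.2 is false → out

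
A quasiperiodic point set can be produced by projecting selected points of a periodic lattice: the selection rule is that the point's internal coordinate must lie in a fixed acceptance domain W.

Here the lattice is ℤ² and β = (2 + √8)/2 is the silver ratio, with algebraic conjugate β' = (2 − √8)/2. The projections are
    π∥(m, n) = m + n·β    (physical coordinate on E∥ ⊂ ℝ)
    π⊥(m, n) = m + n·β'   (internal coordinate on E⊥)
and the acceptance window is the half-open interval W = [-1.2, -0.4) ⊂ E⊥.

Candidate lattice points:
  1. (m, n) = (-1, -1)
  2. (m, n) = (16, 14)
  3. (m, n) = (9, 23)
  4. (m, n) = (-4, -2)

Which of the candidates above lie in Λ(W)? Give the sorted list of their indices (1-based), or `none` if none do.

1, 3

β' = (2−√8)/2 ≈ -0.41421.
candidate 1: (m,n)=(-1,-1) → π∥ = -1-1·β ≈ -3.41421, π⊥ = -1-1·β' ≈ -0.58579 ∈ [-1.2, -0.4) ⇒ IN Λ
candidate 2: (m,n)=(16,14) → π∥ = 16+14·β ≈ 49.79899, π⊥ = 16+14·β' ≈ 10.20101 ∉ [-1.2, -0.4) ⇒ out
candidate 3: (m,n)=(9,23) → π∥ = 9+23·β ≈ 64.52691, π⊥ = 9+23·β' ≈ -0.52691 ∈ [-1.2, -0.4) ⇒ IN Λ
candidate 4: (m,n)=(-4,-2) → π∥ = -4-2·β ≈ -8.82843, π⊥ = -4-2·β' ≈ -3.17157 ∉ [-1.2, -0.4) ⇒ out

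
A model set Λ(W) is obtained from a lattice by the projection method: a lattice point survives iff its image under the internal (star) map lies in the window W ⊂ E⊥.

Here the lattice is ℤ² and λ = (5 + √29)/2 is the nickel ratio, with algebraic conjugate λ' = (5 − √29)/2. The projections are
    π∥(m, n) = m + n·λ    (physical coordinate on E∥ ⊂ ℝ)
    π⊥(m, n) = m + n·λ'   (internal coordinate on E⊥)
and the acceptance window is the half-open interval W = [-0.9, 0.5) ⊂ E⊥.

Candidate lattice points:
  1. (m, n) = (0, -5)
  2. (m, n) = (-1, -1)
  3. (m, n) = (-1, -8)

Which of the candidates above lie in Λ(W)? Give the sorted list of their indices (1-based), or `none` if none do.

2

Numerically λ ≈ 5.19258 and λ' = −1/λ ≈ -0.19258.
candidate 1: (m,n)=(0,-5) → π∥ = 0-5·λ ≈ -25.96291, π⊥ = 0-5·λ' ≈ 0.96291 ∉ [-0.9, 0.5) ⇒ out
candidate 2: (m,n)=(-1,-1) → π∥ = -1-1·λ ≈ -6.19258, π⊥ = -1-1·λ' ≈ -0.80742 ∈ [-0.9, 0.5) ⇒ IN Λ
candidate 3: (m,n)=(-1,-8) → π∥ = -1-8·λ ≈ -42.54066, π⊥ = -1-8·λ' ≈ 0.54066 ∉ [-0.9, 0.5) ⇒ out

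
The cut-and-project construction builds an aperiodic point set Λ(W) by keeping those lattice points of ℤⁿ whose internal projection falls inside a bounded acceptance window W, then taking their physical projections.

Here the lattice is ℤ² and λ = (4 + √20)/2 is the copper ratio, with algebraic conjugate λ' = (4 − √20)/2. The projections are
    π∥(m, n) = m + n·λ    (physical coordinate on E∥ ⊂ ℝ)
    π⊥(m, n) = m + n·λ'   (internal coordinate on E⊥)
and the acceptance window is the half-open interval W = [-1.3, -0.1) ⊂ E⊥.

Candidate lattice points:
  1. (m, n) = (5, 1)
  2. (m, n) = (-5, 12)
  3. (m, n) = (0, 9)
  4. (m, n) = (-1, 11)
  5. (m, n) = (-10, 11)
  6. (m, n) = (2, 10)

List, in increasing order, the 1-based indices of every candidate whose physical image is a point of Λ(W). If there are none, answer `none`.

Compute λ' = (4−√20)/2 = -0.23607, so π⊥(m,n) = m -0.23607·n.
candidate 1: (m,n)=(5,1) → π∥ = 5+1·λ ≈ 9.23607, π⊥ = 5+1·λ' ≈ 4.76393 ∉ [-1.3, -0.1) ⇒ out
candidate 2: (m,n)=(-5,12) → π∥ = -5+12·λ ≈ 45.83282, π⊥ = -5+12·λ' ≈ -7.83282 ∉ [-1.3, -0.1) ⇒ out
candidate 3: (m,n)=(0,9) → π∥ = 0+9·λ ≈ 38.12461, π⊥ = 0+9·λ' ≈ -2.12461 ∉ [-1.3, -0.1) ⇒ out
candidate 4: (m,n)=(-1,11) → π∥ = -1+11·λ ≈ 45.59675, π⊥ = -1+11·λ' ≈ -3.59675 ∉ [-1.3, -0.1) ⇒ out
candidate 5: (m,n)=(-10,11) → π∥ = -10+11·λ ≈ 36.59675, π⊥ = -10+11·λ' ≈ -12.59675 ∉ [-1.3, -0.1) ⇒ out
candidate 6: (m,n)=(2,10) → π∥ = 2+10·λ ≈ 44.36068, π⊥ = 2+10·λ' ≈ -0.36068 ∈ [-1.3, -0.1) ⇒ IN Λ

6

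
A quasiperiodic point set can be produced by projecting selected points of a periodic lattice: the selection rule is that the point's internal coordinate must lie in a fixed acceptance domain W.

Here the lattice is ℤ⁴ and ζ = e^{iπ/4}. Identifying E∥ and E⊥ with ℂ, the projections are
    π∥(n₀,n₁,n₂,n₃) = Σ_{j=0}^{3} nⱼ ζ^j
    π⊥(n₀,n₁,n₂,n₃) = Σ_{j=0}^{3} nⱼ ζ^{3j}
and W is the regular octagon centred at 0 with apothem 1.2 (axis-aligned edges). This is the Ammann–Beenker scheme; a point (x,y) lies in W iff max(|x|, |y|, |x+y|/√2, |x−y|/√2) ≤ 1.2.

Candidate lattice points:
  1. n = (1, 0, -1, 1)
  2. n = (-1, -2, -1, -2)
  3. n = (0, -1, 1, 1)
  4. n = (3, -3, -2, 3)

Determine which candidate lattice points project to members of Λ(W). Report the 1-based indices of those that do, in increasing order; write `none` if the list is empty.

Internal map: ζ^{3j} for j=0..3 gives (1,0), (−√2/2,√2/2), (0,−1), (√2/2,√2/2).
candidate 1: n = (1, 0, -1, 1) → π⊥ ≈ (+1.7071, +1.7071); max(|x|,|y|,|x±y|/√2) = 2.4142 > 1.2 ⇒ ∉ W
candidate 2: n = (-1, -2, -1, -2) → π⊥ ≈ (-1.0000, -1.8284); max(|x|,|y|,|x±y|/√2) = 2.0000 > 1.2 ⇒ ∉ W
candidate 3: n = (0, -1, 1, 1) → π⊥ ≈ (+1.4142, -1.0000); max(|x|,|y|,|x±y|/√2) = 1.7071 > 1.2 ⇒ ∉ W
candidate 4: n = (3, -3, -2, 3) → π⊥ ≈ (+7.2426, +2.0000); max(|x|,|y|,|x±y|/√2) = 7.2426 > 1.2 ⇒ ∉ W

none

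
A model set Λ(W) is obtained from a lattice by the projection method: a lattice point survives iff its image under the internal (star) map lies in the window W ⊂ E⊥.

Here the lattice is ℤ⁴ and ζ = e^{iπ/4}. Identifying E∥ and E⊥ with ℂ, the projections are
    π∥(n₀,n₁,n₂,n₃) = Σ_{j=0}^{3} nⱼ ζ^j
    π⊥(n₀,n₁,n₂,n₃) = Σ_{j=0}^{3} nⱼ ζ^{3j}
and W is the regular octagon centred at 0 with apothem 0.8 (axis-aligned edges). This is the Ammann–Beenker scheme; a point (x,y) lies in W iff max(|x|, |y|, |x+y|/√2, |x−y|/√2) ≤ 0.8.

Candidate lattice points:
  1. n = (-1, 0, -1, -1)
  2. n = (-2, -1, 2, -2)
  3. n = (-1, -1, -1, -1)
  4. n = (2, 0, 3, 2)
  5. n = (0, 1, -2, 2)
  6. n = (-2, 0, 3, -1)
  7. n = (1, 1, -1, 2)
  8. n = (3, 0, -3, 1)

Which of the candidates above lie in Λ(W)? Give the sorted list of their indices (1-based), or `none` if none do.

With ζ = e^{iπ/4} the internal vectors are ζ^0,ζ^3,ζ^6,ζ^9.
#1 (-1, 0, -1, -1): internal (-1.7071, 0.2929); octagon support 1.7071 vs apothem 0.8 → ∉ W
#2 (-2, -1, 2, -2): internal (-2.7071, -4.1213); octagon support 4.8284 vs apothem 0.8 → ∉ W
#3 (-1, -1, -1, -1): internal (-1.0000, -0.4142); octagon support 1.0000 vs apothem 0.8 → ∉ W
#4 (2, 0, 3, 2): internal (3.4142, -1.5858); octagon support 3.5355 vs apothem 0.8 → ∉ W
#5 (0, 1, -2, 2): internal (0.7071, 4.1213); octagon support 4.1213 vs apothem 0.8 → ∉ W
#6 (-2, 0, 3, -1): internal (-2.7071, -3.7071); octagon support 4.5355 vs apothem 0.8 → ∉ W
#7 (1, 1, -1, 2): internal (1.7071, 3.1213); octagon support 3.4142 vs apothem 0.8 → ∉ W
#8 (3, 0, -3, 1): internal (3.7071, 3.7071); octagon support 5.2426 vs apothem 0.8 → ∉ W

none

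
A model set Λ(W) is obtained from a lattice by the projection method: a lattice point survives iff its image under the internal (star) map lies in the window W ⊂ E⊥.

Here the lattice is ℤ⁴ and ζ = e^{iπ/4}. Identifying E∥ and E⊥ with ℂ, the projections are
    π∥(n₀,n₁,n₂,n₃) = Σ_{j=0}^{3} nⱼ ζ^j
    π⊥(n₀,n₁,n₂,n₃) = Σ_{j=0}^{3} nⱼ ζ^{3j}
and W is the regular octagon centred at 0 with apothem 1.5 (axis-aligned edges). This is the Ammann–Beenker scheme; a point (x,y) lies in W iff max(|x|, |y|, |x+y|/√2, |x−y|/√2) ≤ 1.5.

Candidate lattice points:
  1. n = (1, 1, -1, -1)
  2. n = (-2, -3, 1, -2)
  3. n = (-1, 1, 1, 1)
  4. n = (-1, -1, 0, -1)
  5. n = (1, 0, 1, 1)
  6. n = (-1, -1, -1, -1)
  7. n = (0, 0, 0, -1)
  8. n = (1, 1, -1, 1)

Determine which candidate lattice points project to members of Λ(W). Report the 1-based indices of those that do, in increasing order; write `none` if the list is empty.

1, 3, 6, 7

π⊥(n) = n₀ + n₁ζ³ + n₂ζ⁶ + n₃ζ⁹ where ζ = e^{iπ/4}.
#1 (1, 1, -1, -1): internal (-0.4142, 1.0000); octagon support 1.0000 vs apothem 1.5 → ∈ W
#2 (-2, -3, 1, -2): internal (-1.2929, -4.5355); octagon support 4.5355 vs apothem 1.5 → ∉ W
#3 (-1, 1, 1, 1): internal (-1.0000, 0.4142); octagon support 1.0000 vs apothem 1.5 → ∈ W
#4 (-1, -1, 0, -1): internal (-1.0000, -1.4142); octagon support 1.7071 vs apothem 1.5 → ∉ W
#5 (1, 0, 1, 1): internal (1.7071, -0.2929); octagon support 1.7071 vs apothem 1.5 → ∉ W
#6 (-1, -1, -1, -1): internal (-1.0000, -0.4142); octagon support 1.0000 vs apothem 1.5 → ∈ W
#7 (0, 0, 0, -1): internal (-0.7071, -0.7071); octagon support 1.0000 vs apothem 1.5 → ∈ W
#8 (1, 1, -1, 1): internal (1.0000, 2.4142); octagon support 2.4142 vs apothem 1.5 → ∉ W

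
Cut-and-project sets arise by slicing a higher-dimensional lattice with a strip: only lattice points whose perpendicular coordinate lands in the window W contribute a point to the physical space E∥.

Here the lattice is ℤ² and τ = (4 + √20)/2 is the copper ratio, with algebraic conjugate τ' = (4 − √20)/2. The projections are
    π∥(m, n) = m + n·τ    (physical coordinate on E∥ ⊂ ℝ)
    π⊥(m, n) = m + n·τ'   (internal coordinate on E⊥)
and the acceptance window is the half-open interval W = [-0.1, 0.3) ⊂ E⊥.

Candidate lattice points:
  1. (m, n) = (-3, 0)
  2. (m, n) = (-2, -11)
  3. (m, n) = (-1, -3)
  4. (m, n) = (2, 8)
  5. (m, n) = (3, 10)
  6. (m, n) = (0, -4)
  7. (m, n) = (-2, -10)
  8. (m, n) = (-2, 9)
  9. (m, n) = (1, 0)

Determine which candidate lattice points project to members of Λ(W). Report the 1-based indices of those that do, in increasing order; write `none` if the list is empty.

4

τ' = (4−√20)/2 ≈ -0.236068.
candidate 1: (m,n)=(-3,0) → π∥ = -3+0·τ ≈ -3.000000, π⊥ = -3+0·τ' ≈ -3.000000 ∉ [-0.1, 0.3) ⇒ out
candidate 2: (m,n)=(-2,-11) → π∥ = -2-11·τ ≈ -48.596748, π⊥ = -2-11·τ' ≈ 0.596748 ∉ [-0.1, 0.3) ⇒ out
candidate 3: (m,n)=(-1,-3) → π∥ = -1-3·τ ≈ -13.708204, π⊥ = -1-3·τ' ≈ -0.291796 ∉ [-0.1, 0.3) ⇒ out
candidate 4: (m,n)=(2,8) → π∥ = 2+8·τ ≈ 35.888544, π⊥ = 2+8·τ' ≈ 0.111456 ∈ [-0.1, 0.3) ⇒ IN Λ
candidate 5: (m,n)=(3,10) → π∥ = 3+10·τ ≈ 45.360680, π⊥ = 3+10·τ' ≈ 0.639320 ∉ [-0.1, 0.3) ⇒ out
candidate 6: (m,n)=(0,-4) → π∥ = 0-4·τ ≈ -16.944272, π⊥ = 0-4·τ' ≈ 0.944272 ∉ [-0.1, 0.3) ⇒ out
candidate 7: (m,n)=(-2,-10) → π∥ = -2-10·τ ≈ -44.360680, π⊥ = -2-10·τ' ≈ 0.360680 ∉ [-0.1, 0.3) ⇒ out
candidate 8: (m,n)=(-2,9) → π∥ = -2+9·τ ≈ 36.124612, π⊥ = -2+9·τ' ≈ -4.124612 ∉ [-0.1, 0.3) ⇒ out
candidate 9: (m,n)=(1,0) → π∥ = 1+0·τ ≈ 1.000000, π⊥ = 1+0·τ' ≈ 1.000000 ∉ [-0.1, 0.3) ⇒ out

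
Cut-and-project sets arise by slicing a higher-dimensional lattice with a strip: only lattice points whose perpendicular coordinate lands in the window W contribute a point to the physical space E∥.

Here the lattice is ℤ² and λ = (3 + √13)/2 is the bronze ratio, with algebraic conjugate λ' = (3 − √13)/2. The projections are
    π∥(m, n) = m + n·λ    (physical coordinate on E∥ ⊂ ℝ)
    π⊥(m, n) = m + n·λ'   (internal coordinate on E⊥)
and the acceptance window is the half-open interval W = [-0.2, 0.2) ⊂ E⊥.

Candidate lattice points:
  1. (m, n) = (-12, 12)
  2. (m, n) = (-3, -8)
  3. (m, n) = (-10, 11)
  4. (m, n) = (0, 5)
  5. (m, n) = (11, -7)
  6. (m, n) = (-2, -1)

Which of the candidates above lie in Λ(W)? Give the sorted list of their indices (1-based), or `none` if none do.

λ' = (3−√13)/2 ≈ -0.302776.
candidate 1: (m,n)=(-12,12) → π∥ = -12+12·λ ≈ 27.633308, π⊥ = -12+12·λ' ≈ -15.633308 ∉ [-0.2, 0.2) ⇒ out
candidate 2: (m,n)=(-3,-8) → π∥ = -3-8·λ ≈ -29.422205, π⊥ = -3-8·λ' ≈ -0.577795 ∉ [-0.2, 0.2) ⇒ out
candidate 3: (m,n)=(-10,11) → π∥ = -10+11·λ ≈ 26.330532, π⊥ = -10+11·λ' ≈ -13.330532 ∉ [-0.2, 0.2) ⇒ out
candidate 4: (m,n)=(0,5) → π∥ = 0+5·λ ≈ 16.513878, π⊥ = 0+5·λ' ≈ -1.513878 ∉ [-0.2, 0.2) ⇒ out
candidate 5: (m,n)=(11,-7) → π∥ = 11-7·λ ≈ -12.119429, π⊥ = 11-7·λ' ≈ 13.119429 ∉ [-0.2, 0.2) ⇒ out
candidate 6: (m,n)=(-2,-1) → π∥ = -2-1·λ ≈ -5.302776, π⊥ = -2-1·λ' ≈ -1.697224 ∉ [-0.2, 0.2) ⇒ out

none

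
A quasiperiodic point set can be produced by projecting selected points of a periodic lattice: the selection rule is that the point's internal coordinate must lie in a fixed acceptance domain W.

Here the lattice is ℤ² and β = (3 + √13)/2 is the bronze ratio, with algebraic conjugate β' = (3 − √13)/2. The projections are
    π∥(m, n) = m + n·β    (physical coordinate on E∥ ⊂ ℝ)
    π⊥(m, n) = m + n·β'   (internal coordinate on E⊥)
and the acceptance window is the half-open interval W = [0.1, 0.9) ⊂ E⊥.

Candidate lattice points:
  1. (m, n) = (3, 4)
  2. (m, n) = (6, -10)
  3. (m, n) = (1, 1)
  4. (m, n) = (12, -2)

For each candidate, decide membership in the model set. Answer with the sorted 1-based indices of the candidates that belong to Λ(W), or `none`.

3

β' = (3−√13)/2 ≈ -0.30278.
candidate 1: (m,n)=(3,4) → π∥ = 3+4·β ≈ 16.21110, π⊥ = 3+4·β' ≈ 1.78890 ∉ [0.1, 0.9) ⇒ out
candidate 2: (m,n)=(6,-10) → π∥ = 6-10·β ≈ -27.02776, π⊥ = 6-10·β' ≈ 9.02776 ∉ [0.1, 0.9) ⇒ out
candidate 3: (m,n)=(1,1) → π∥ = 1+1·β ≈ 4.30278, π⊥ = 1+1·β' ≈ 0.69722 ∈ [0.1, 0.9) ⇒ IN Λ
candidate 4: (m,n)=(12,-2) → π∥ = 12-2·β ≈ 5.39445, π⊥ = 12-2·β' ≈ 12.60555 ∉ [0.1, 0.9) ⇒ out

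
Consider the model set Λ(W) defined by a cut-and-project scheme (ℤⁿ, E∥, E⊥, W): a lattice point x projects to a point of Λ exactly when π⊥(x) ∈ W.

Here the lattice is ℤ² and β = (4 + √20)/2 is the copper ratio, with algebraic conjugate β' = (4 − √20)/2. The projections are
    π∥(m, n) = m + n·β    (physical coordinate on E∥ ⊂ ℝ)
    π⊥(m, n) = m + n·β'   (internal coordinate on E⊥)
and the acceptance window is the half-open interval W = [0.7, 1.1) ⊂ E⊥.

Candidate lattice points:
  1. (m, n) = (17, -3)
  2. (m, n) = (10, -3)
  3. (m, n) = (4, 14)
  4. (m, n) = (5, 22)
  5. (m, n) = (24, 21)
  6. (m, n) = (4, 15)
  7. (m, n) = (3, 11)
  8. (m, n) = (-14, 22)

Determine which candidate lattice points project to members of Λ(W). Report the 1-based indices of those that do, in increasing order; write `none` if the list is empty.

Compute β' = (4−√20)/2 = -0.2361, so π⊥(m,n) = m -0.2361·n.
#1 (17,-3): internal coord 17 + (-3)·β' = +17.7082; +17.7082 ∉ [0.7, 1.1) → out
#2 (10,-3): internal coord 10 + (-3)·β' = +10.7082; +10.7082 ∉ [0.7, 1.1) → out
#3 (4,14): internal coord 4 + (14)·β' = +0.6950; +0.6950 ∉ [0.7, 1.1) → out
#4 (5,22): internal coord 5 + (22)·β' = -0.1935; -0.1935 ∉ [0.7, 1.1) → out
#5 (24,21): internal coord 24 + (21)·β' = +19.0426; +19.0426 ∉ [0.7, 1.1) → out
#6 (4,15): internal coord 4 + (15)·β' = +0.4590; +0.4590 ∉ [0.7, 1.1) → out
#7 (3,11): internal coord 3 + (11)·β' = +0.4033; +0.4033 ∉ [0.7, 1.1) → out
#8 (-14,22): internal coord -14 + (22)·β' = -19.1935; -19.1935 ∉ [0.7, 1.1) → out

none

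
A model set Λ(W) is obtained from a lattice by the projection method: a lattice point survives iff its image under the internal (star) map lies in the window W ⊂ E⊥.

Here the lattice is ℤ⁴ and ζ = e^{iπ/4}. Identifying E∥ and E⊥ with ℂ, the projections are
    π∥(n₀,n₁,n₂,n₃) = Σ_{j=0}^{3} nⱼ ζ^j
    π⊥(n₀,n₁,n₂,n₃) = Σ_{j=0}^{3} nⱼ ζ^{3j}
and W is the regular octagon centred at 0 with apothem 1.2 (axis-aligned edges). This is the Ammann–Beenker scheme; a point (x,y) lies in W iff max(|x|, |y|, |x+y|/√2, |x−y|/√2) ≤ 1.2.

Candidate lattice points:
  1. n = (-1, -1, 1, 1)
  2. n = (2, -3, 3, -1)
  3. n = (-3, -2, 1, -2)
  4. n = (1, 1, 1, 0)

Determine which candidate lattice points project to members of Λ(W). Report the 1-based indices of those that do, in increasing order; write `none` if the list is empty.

1, 4

Internal map: ζ^{3j} for j=0..3 gives (1,0), (−√2/2,√2/2), (0,−1), (√2/2,√2/2).
candidate 1: n = (-1, -1, 1, 1) → π⊥ ≈ (+0.41421, -1.00000); max(|x|,|y|,|x±y|/√2) = 1.00000 ≤ 1.2 ⇒ ∈ W
candidate 2: n = (2, -3, 3, -1) → π⊥ ≈ (+3.41421, -5.82843); max(|x|,|y|,|x±y|/√2) = 6.53553 > 1.2 ⇒ ∉ W
candidate 3: n = (-3, -2, 1, -2) → π⊥ ≈ (-3.00000, -3.82843); max(|x|,|y|,|x±y|/√2) = 4.82843 > 1.2 ⇒ ∉ W
candidate 4: n = (1, 1, 1, 0) → π⊥ ≈ (+0.29289, -0.29289); max(|x|,|y|,|x±y|/√2) = 0.41421 ≤ 1.2 ⇒ ∈ W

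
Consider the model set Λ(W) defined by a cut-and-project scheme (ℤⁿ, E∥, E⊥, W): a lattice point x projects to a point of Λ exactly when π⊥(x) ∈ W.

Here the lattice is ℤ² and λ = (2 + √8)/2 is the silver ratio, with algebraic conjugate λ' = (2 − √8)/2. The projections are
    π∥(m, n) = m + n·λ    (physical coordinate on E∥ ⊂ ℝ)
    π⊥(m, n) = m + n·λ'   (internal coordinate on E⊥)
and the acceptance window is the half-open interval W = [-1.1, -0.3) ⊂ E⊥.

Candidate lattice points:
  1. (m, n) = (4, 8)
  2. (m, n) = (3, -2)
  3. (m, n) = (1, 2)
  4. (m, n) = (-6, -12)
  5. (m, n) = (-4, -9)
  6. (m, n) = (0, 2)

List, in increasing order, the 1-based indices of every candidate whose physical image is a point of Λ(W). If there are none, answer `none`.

λ' = (2−√8)/2 ≈ -0.41421.
candidate 1: (m,n)=(4,8) → π∥ = 4+8·λ ≈ 23.31371, π⊥ = 4+8·λ' ≈ 0.68629 ∉ [-1.1, -0.3) ⇒ out
candidate 2: (m,n)=(3,-2) → π∥ = 3-2·λ ≈ -1.82843, π⊥ = 3-2·λ' ≈ 3.82843 ∉ [-1.1, -0.3) ⇒ out
candidate 3: (m,n)=(1,2) → π∥ = 1+2·λ ≈ 5.82843, π⊥ = 1+2·λ' ≈ 0.17157 ∉ [-1.1, -0.3) ⇒ out
candidate 4: (m,n)=(-6,-12) → π∥ = -6-12·λ ≈ -34.97056, π⊥ = -6-12·λ' ≈ -1.02944 ∈ [-1.1, -0.3) ⇒ IN Λ
candidate 5: (m,n)=(-4,-9) → π∥ = -4-9·λ ≈ -25.72792, π⊥ = -4-9·λ' ≈ -0.27208 ∉ [-1.1, -0.3) ⇒ out
candidate 6: (m,n)=(0,2) → π∥ = 0+2·λ ≈ 4.82843, π⊥ = 0+2·λ' ≈ -0.82843 ∈ [-1.1, -0.3) ⇒ IN Λ

4, 6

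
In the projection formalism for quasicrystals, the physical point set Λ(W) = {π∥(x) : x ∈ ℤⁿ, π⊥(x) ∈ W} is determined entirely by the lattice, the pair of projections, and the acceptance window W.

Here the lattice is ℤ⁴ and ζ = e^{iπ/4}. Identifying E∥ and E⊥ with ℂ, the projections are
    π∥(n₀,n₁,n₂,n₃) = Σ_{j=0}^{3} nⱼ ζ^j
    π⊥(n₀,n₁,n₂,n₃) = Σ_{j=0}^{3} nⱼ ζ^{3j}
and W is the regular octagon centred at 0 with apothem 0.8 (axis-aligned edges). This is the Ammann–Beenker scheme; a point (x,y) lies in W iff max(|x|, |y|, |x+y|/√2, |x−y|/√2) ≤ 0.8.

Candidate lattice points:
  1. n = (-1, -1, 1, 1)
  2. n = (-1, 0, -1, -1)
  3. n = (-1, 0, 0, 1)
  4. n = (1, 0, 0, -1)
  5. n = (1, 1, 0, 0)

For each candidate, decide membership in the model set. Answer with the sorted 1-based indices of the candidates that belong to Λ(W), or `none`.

3, 4, 5

With ζ = e^{iπ/4} the internal vectors are ζ^0,ζ^3,ζ^6,ζ^9.
#1 (-1, -1, 1, 1): internal (0.41421, -1.00000); octagon support 1.00000 vs apothem 0.8 → ∉ W
#2 (-1, 0, -1, -1): internal (-1.70711, 0.29289); octagon support 1.70711 vs apothem 0.8 → ∉ W
#3 (-1, 0, 0, 1): internal (-0.29289, 0.70711); octagon support 0.70711 vs apothem 0.8 → ∈ W
#4 (1, 0, 0, -1): internal (0.29289, -0.70711); octagon support 0.70711 vs apothem 0.8 → ∈ W
#5 (1, 1, 0, 0): internal (0.29289, 0.70711); octagon support 0.70711 vs apothem 0.8 → ∈ W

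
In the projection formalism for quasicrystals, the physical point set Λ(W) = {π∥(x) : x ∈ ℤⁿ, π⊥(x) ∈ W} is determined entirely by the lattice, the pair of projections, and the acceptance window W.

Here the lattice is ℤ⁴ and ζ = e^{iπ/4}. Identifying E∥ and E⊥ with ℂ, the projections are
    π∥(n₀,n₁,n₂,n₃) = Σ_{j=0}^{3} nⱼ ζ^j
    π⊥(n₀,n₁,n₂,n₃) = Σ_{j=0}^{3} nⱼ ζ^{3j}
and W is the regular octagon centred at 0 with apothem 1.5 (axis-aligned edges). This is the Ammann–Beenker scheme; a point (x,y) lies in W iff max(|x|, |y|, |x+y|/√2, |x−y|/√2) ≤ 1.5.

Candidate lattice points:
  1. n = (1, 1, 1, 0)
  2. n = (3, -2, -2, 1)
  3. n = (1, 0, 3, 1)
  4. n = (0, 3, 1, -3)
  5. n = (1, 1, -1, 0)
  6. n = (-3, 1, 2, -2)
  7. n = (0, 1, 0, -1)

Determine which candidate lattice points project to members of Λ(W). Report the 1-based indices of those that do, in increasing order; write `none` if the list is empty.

Internal map: ζ^{3j} for j=0..3 gives (1,0), (−√2/2,√2/2), (0,−1), (√2/2,√2/2).
#1 (1, 1, 1, 0): internal (0.29289, -0.29289); octagon support 0.41421 vs apothem 1.5 → ∈ W
#2 (3, -2, -2, 1): internal (5.12132, 1.29289); octagon support 5.12132 vs apothem 1.5 → ∉ W
#3 (1, 0, 3, 1): internal (1.70711, -2.29289); octagon support 2.82843 vs apothem 1.5 → ∉ W
#4 (0, 3, 1, -3): internal (-4.24264, -1.00000); octagon support 4.24264 vs apothem 1.5 → ∉ W
#5 (1, 1, -1, 0): internal (0.29289, 1.70711); octagon support 1.70711 vs apothem 1.5 → ∉ W
#6 (-3, 1, 2, -2): internal (-5.12132, -2.70711); octagon support 5.53553 vs apothem 1.5 → ∉ W
#7 (0, 1, 0, -1): internal (-1.41421, 0.00000); octagon support 1.41421 vs apothem 1.5 → ∈ W

1, 7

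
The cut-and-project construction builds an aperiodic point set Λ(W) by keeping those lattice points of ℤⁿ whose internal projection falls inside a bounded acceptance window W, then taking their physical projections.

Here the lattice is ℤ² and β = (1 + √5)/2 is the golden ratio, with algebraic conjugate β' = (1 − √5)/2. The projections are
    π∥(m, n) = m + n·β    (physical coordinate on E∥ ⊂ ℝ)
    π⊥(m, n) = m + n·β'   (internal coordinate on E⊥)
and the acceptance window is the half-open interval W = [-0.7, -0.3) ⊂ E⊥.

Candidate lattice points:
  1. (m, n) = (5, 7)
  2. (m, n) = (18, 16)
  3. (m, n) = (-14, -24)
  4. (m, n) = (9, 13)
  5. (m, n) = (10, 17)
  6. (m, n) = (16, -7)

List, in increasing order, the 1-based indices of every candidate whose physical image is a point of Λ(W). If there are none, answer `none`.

5

Numerically β ≈ 1.61803 and β' = −1/β ≈ -0.61803.
candidate 1: (m,n)=(5,7) → π∥ = 5+7·β ≈ 16.32624, π⊥ = 5+7·β' ≈ 0.67376 ∉ [-0.7, -0.3) ⇒ out
candidate 2: (m,n)=(18,16) → π∥ = 18+16·β ≈ 43.88854, π⊥ = 18+16·β' ≈ 8.11146 ∉ [-0.7, -0.3) ⇒ out
candidate 3: (m,n)=(-14,-24) → π∥ = -14-24·β ≈ -52.83282, π⊥ = -14-24·β' ≈ 0.83282 ∉ [-0.7, -0.3) ⇒ out
candidate 4: (m,n)=(9,13) → π∥ = 9+13·β ≈ 30.03444, π⊥ = 9+13·β' ≈ 0.96556 ∉ [-0.7, -0.3) ⇒ out
candidate 5: (m,n)=(10,17) → π∥ = 10+17·β ≈ 37.50658, π⊥ = 10+17·β' ≈ -0.50658 ∈ [-0.7, -0.3) ⇒ IN Λ
candidate 6: (m,n)=(16,-7) → π∥ = 16-7·β ≈ 4.67376, π⊥ = 16-7·β' ≈ 20.32624 ∉ [-0.7, -0.3) ⇒ out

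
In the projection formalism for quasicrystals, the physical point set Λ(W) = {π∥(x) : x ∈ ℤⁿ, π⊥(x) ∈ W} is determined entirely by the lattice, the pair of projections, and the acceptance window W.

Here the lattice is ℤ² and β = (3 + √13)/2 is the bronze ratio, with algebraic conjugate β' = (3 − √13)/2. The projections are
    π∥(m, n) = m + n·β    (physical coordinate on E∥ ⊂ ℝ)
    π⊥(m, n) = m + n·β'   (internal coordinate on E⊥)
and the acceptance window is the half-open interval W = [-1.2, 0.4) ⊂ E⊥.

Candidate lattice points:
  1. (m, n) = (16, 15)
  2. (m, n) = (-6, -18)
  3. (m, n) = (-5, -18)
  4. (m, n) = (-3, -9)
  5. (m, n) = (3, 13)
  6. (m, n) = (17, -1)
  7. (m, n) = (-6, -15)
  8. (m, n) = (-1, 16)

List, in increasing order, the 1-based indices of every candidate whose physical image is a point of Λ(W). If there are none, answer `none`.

β' = (3−√13)/2 ≈ -0.3028.
#1 (16,15): internal coord 16 + (15)·β' = +11.4584; +11.4584 ∉ [-1.2, 0.4) → out
#2 (-6,-18): internal coord -6 + (-18)·β' = -0.5500; -0.5500 ∈ [-1.2, 0.4) → IN Λ
#3 (-5,-18): internal coord -5 + (-18)·β' = +0.4500; +0.4500 ∉ [-1.2, 0.4) → out
#4 (-3,-9): internal coord -3 + (-9)·β' = -0.2750; -0.2750 ∈ [-1.2, 0.4) → IN Λ
#5 (3,13): internal coord 3 + (13)·β' = -0.9361; -0.9361 ∈ [-1.2, 0.4) → IN Λ
#6 (17,-1): internal coord 17 + (-1)·β' = +17.3028; +17.3028 ∉ [-1.2, 0.4) → out
#7 (-6,-15): internal coord -6 + (-15)·β' = -1.4584; -1.4584 ∉ [-1.2, 0.4) → out
#8 (-1,16): internal coord -1 + (16)·β' = -5.8444; -5.8444 ∉ [-1.2, 0.4) → out

2, 4, 5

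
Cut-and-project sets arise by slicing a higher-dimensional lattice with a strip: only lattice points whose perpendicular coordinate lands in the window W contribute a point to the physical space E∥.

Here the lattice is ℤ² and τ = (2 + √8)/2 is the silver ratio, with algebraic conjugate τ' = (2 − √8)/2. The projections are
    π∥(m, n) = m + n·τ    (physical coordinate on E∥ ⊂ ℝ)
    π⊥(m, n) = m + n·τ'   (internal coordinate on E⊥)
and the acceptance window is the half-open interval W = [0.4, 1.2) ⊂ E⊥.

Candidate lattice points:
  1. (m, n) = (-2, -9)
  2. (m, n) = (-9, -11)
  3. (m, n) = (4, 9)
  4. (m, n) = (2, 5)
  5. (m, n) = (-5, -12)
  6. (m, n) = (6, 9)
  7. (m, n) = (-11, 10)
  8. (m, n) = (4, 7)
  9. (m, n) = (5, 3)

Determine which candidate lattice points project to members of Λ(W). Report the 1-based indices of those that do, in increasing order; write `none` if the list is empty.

8

Numerically τ ≈ 2.4142 and τ' = −1/τ ≈ -0.4142.
[1] lift (-2,-9): star map gives 1.7279; window check 0.4 ≤ 1.7279 < 1.2 is false → out
[2] lift (-9,-11): star map gives -4.4437; window check 0.4 ≤ -4.4437 < 1.2 is false → out
[3] lift (4,9): star map gives 0.2721; window check 0.4 ≤ 0.2721 < 1.2 is false → out
[4] lift (2,5): star map gives -0.0711; window check 0.4 ≤ -0.0711 < 1.2 is false → out
[5] lift (-5,-12): star map gives -0.0294; window check 0.4 ≤ -0.0294 < 1.2 is false → out
[6] lift (6,9): star map gives 2.2721; window check 0.4 ≤ 2.2721 < 1.2 is false → out
[7] lift (-11,10): star map gives -15.1421; window check 0.4 ≤ -15.1421 < 1.2 is false → out
[8] lift (4,7): star map gives 1.1005; window check 0.4 ≤ 1.1005 < 1.2 is true → IN Λ
[9] lift (5,3): star map gives 3.7574; window check 0.4 ≤ 3.7574 < 1.2 is false → out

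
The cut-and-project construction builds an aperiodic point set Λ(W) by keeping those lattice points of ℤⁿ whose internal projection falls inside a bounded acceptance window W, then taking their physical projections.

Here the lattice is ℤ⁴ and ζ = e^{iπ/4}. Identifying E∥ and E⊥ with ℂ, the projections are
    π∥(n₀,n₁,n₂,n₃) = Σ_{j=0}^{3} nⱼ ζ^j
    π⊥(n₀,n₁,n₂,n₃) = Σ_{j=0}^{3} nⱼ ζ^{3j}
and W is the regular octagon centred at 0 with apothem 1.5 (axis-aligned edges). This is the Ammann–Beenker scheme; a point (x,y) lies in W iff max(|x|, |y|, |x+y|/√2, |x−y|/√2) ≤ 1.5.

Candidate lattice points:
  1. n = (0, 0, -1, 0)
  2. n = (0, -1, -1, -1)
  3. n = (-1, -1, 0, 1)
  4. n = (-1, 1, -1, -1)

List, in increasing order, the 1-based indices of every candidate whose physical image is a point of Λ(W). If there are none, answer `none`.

1, 2, 3

Internal map: ζ^{3j} for j=0..3 gives (1,0), (−√2/2,√2/2), (0,−1), (√2/2,√2/2).
#1 (0, 0, -1, 0): internal (0.000000, 1.000000); octagon support 1.000000 vs apothem 1.5 → ∈ W
#2 (0, -1, -1, -1): internal (0.000000, -0.414214); octagon support 0.414214 vs apothem 1.5 → ∈ W
#3 (-1, -1, 0, 1): internal (0.414214, 0.000000); octagon support 0.414214 vs apothem 1.5 → ∈ W
#4 (-1, 1, -1, -1): internal (-2.414214, 1.000000); octagon support 2.414214 vs apothem 1.5 → ∉ W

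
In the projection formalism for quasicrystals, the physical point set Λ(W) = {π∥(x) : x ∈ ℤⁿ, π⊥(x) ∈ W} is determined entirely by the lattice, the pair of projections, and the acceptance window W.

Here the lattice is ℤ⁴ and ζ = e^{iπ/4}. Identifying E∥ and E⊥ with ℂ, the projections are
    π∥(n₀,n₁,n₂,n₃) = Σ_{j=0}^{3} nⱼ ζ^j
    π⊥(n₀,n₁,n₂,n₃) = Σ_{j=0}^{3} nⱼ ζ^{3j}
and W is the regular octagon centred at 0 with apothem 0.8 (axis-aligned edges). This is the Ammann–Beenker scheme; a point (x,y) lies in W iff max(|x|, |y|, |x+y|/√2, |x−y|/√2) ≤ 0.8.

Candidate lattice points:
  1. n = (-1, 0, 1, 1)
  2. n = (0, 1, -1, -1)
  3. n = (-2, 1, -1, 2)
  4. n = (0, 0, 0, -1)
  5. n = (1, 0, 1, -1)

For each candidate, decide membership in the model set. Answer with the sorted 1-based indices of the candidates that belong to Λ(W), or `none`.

1

With ζ = e^{iπ/4} the internal vectors are ζ^0,ζ^3,ζ^6,ζ^9.
candidate 1: n = (-1, 0, 1, 1) → π⊥ ≈ (-0.292893, -0.292893); max(|x|,|y|,|x±y|/√2) = 0.414214 ≤ 0.8 ⇒ ∈ W
candidate 2: n = (0, 1, -1, -1) → π⊥ ≈ (-1.414214, +1.000000); max(|x|,|y|,|x±y|/√2) = 1.707107 > 0.8 ⇒ ∉ W
candidate 3: n = (-2, 1, -1, 2) → π⊥ ≈ (-1.292893, +3.121320); max(|x|,|y|,|x±y|/√2) = 3.121320 > 0.8 ⇒ ∉ W
candidate 4: n = (0, 0, 0, -1) → π⊥ ≈ (-0.707107, -0.707107); max(|x|,|y|,|x±y|/√2) = 1.000000 > 0.8 ⇒ ∉ W
candidate 5: n = (1, 0, 1, -1) → π⊥ ≈ (+0.292893, -1.707107); max(|x|,|y|,|x±y|/√2) = 1.707107 > 0.8 ⇒ ∉ W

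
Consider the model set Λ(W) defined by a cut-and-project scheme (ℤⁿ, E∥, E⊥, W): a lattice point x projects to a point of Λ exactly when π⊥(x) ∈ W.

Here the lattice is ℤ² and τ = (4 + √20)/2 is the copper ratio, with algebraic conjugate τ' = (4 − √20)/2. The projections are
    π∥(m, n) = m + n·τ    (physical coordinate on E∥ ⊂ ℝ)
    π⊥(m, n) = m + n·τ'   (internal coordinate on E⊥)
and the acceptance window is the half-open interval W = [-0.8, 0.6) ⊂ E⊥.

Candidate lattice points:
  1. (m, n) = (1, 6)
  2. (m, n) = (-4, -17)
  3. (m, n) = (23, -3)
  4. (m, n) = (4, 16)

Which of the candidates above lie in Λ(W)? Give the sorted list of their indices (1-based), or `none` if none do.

1, 2, 4

Numerically τ ≈ 4.236068 and τ' = −1/τ ≈ -0.236068.
[1] lift (1,6): star map gives -0.416408; window check -0.8 ≤ -0.416408 < 0.6 is true → IN Λ
[2] lift (-4,-17): star map gives 0.013156; window check -0.8 ≤ 0.013156 < 0.6 is true → IN Λ
[3] lift (23,-3): star map gives 23.708204; window check -0.8 ≤ 23.708204 < 0.6 is false → out
[4] lift (4,16): star map gives 0.222912; window check -0.8 ≤ 0.222912 < 0.6 is true → IN Λ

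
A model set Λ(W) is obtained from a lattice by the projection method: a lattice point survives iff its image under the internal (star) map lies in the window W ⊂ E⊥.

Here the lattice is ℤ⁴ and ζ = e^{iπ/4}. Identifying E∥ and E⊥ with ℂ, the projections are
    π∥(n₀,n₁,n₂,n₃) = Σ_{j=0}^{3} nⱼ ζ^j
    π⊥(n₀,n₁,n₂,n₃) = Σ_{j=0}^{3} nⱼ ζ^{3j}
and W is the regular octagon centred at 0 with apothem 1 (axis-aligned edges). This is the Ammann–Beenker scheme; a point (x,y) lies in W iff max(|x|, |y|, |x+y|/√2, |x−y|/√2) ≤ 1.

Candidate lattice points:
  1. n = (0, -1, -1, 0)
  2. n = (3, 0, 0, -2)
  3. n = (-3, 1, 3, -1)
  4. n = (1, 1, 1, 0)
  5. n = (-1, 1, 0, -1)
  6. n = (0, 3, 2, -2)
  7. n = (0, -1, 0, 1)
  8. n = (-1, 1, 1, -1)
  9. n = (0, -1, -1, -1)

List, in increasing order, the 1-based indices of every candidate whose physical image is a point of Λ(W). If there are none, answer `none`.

With ζ = e^{iπ/4} the internal vectors are ζ^0,ζ^3,ζ^6,ζ^9.
#1 (0, -1, -1, 0): internal (0.70711, 0.29289); octagon support 0.70711 vs apothem 1 → ∈ W
#2 (3, 0, 0, -2): internal (1.58579, -1.41421); octagon support 2.12132 vs apothem 1 → ∉ W
#3 (-3, 1, 3, -1): internal (-4.41421, -3.00000); octagon support 5.24264 vs apothem 1 → ∉ W
#4 (1, 1, 1, 0): internal (0.29289, -0.29289); octagon support 0.41421 vs apothem 1 → ∈ W
#5 (-1, 1, 0, -1): internal (-2.41421, 0.00000); octagon support 2.41421 vs apothem 1 → ∉ W
#6 (0, 3, 2, -2): internal (-3.53553, -1.29289); octagon support 3.53553 vs apothem 1 → ∉ W
#7 (0, -1, 0, 1): internal (1.41421, 0.00000); octagon support 1.41421 vs apothem 1 → ∉ W
#8 (-1, 1, 1, -1): internal (-2.41421, -1.00000); octagon support 2.41421 vs apothem 1 → ∉ W
#9 (0, -1, -1, -1): internal (0.00000, -0.41421); octagon support 0.41421 vs apothem 1 → ∈ W

1, 4, 9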